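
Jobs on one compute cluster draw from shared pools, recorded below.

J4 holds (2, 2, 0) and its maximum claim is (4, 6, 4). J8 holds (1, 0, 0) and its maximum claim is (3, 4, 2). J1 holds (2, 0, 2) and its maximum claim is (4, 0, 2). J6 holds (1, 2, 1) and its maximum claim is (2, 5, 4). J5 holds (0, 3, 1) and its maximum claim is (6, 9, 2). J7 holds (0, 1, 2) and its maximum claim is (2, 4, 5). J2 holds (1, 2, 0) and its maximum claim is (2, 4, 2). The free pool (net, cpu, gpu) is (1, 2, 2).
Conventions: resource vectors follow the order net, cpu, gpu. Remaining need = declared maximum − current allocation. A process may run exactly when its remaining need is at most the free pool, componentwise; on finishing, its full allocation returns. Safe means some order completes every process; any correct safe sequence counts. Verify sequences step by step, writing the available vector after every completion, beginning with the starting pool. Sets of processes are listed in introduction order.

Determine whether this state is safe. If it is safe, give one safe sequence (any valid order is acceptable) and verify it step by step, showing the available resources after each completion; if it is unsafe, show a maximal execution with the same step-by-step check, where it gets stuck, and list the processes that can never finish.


SAFE. One safe sequence: J2, J8, J1, J6, J4, J7, J5.
Key observation: the order's first zero-slack moment is J2 ((1, 2, 2) needed, (1, 2, 2) free — a requested resource with nothing to spare).
Check, step by step:
  pool = (1, 2, 2)
  J2: need (1, 2, 2) fits (1, 2, 2); releases (1, 2, 0), pool now (2, 4, 2)
  J8: need (2, 4, 2) fits (2, 4, 2); releases (1, 0, 0), pool now (3, 4, 2)
  J1: need (2, 0, 0) fits (3, 4, 2); releases (2, 0, 2), pool now (5, 4, 4)
  J6: need (1, 3, 3) fits (5, 4, 4); releases (1, 2, 1), pool now (6, 6, 5)
  J4: need (2, 4, 4) fits (6, 6, 5); releases (2, 2, 0), pool now (8, 8, 5)
  J7: need (2, 3, 3) fits (8, 8, 5); releases (0, 1, 2), pool now (8, 9, 7)
  J5: need (6, 6, 1) fits (8, 9, 7); releases (0, 3, 1), pool now (8, 12, 8)


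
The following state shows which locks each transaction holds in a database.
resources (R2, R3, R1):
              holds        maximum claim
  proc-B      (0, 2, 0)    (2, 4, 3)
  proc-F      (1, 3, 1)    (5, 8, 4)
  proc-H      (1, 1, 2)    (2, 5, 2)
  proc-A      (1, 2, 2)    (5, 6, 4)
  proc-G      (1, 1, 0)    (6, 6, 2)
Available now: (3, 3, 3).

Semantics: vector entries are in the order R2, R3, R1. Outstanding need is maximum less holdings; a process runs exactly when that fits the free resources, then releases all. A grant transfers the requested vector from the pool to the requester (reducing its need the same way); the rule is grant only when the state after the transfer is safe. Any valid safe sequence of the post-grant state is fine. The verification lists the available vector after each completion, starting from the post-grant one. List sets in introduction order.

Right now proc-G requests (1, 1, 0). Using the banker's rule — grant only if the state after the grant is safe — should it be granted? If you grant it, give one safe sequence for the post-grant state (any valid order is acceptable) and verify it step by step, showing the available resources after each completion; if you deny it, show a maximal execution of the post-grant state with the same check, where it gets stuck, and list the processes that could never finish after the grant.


DENY. Granting would leave the state unsafe.
Key observation: R2 is the bottleneck — with proc-B, proc-H done the pool holds (3, 5, 5), short of every remaining need.
After a pretend grant, a maximal execution: proc-B, proc-H — then nothing else fits. Step-by-step check:
  pool = (2, 2, 3)
  proc-B: need (2, 2, 3) fits (2, 2, 3); releases (0, 2, 0), pool now (2, 4, 3)
  proc-H: need (1, 4, 0) fits (2, 4, 3); releases (1, 1, 2), pool now (3, 5, 5)
  blocked: proc-F wants (4, 5, 3), pool (3, 5, 5) — not enough R2
  blocked: proc-A wants (4, 4, 2), pool (3, 5, 5) — not enough R2
  blocked: proc-G wants (4, 4, 2), pool (3, 5, 5) — not enough R2
Had the request been granted, proc-F, proc-A and proc-G could never finish.


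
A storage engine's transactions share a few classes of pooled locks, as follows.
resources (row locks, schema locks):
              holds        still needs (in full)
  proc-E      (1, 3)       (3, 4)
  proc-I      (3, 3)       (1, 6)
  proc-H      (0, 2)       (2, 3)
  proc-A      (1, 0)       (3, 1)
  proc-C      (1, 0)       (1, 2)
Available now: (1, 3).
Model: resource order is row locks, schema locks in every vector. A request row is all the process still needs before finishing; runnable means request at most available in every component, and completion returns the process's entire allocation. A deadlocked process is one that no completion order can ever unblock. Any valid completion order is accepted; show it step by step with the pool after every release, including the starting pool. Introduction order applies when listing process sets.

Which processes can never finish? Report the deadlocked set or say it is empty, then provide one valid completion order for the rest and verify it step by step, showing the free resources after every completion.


Deadlocked: proc-E, proc-I and proc-A.
Key observation: after proc-C, proc-H the pool peaks at (2, 5), and each blocked process is short somewhere: proc-E on row locks; proc-I on schema locks; proc-A on row locks.
One completion order for the rest: proc-C, proc-H. Step-by-step check:
  pool = (1, 3)
  proc-C needs (1, 2) <= (1, 3) -> finishes; pool += (1, 0) = (2, 3)
  proc-H needs (2, 3) <= (2, 3) -> finishes; pool += (0, 2) = (2, 5)
The stuck group stays short no matter what:
  proc-E cannot run: need (3, 4) vs free (2, 5) (insufficient row locks)
  proc-I cannot run: need (1, 6) vs free (2, 5) (insufficient schema locks)
  proc-A cannot run: need (3, 1) vs free (2, 5) (insufficient row locks)


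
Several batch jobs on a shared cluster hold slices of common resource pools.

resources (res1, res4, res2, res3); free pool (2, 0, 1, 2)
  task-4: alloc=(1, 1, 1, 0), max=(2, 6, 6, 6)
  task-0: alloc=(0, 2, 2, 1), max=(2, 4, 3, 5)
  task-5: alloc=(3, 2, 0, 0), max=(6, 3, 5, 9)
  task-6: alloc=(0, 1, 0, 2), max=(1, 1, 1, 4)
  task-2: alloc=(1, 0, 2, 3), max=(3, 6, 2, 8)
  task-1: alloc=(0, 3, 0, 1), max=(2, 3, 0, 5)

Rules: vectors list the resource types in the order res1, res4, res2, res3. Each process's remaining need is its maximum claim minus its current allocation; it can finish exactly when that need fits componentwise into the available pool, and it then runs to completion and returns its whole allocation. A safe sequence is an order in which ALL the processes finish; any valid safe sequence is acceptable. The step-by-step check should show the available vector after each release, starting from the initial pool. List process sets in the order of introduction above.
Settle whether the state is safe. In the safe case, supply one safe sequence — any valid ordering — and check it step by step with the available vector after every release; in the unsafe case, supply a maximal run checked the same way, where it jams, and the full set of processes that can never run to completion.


The state is SAFE; one workable sequence: task-6, task-1, task-0, task-2, task-4, task-5.
Key observation: task-6 is the earliest step where a requested resource binds exactly: need (1, 0, 1, 2), pool (2, 0, 1, 2) at its turn.
Check, step by step:
  pool = (2, 0, 1, 2)
  task-6 needs (1, 0, 1, 2) <= (2, 0, 1, 2) -> finishes; pool += (0, 1, 0, 2) = (2, 1, 1, 4)
  task-1 needs (2, 0, 0, 4) <= (2, 1, 1, 4) -> finishes; pool += (0, 3, 0, 1) = (2, 4, 1, 5)
  task-0 needs (2, 2, 1, 4) <= (2, 4, 1, 5) -> finishes; pool += (0, 2, 2, 1) = (2, 6, 3, 6)
  task-2 needs (2, 6, 0, 5) <= (2, 6, 3, 6) -> finishes; pool += (1, 0, 2, 3) = (3, 6, 5, 9)
  task-4 needs (1, 5, 5, 6) <= (3, 6, 5, 9) -> finishes; pool += (1, 1, 1, 0) = (4, 7, 6, 9)
  task-5 needs (3, 1, 5, 9) <= (4, 7, 6, 9) -> finishes; pool += (3, 2, 0, 0) = (7, 9, 6, 9)


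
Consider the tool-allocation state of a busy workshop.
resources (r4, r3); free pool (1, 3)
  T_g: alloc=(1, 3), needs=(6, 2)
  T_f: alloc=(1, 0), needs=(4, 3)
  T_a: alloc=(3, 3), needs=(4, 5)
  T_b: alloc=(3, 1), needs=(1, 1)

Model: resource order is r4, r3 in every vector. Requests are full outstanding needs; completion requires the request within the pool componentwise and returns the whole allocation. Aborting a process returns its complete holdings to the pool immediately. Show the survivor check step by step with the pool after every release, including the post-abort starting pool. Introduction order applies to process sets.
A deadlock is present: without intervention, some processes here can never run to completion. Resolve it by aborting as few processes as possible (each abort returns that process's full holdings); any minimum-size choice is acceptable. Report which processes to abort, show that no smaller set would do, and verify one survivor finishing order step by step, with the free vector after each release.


Minimum abort set: T_a.
Key observation: the returned (3, 3) from T_a is what brings T_g — unrunnable before, under any order — into play at step 3.
Why nothing smaller works: aborting no one leaves the state deadlocked as given.
Survivors finish in the order: T_f, T_b, T_g. Walking it through (pool after the aborts first):
  pool = (4, 6)
  T_f: need (4, 3) fits (4, 6); releases (1, 0), pool now (5, 6)
  T_b: need (1, 1) fits (5, 6); releases (3, 1), pool now (8, 7)
  T_g: need (6, 2) fits (8, 7); releases (1, 3), pool now (9, 10)


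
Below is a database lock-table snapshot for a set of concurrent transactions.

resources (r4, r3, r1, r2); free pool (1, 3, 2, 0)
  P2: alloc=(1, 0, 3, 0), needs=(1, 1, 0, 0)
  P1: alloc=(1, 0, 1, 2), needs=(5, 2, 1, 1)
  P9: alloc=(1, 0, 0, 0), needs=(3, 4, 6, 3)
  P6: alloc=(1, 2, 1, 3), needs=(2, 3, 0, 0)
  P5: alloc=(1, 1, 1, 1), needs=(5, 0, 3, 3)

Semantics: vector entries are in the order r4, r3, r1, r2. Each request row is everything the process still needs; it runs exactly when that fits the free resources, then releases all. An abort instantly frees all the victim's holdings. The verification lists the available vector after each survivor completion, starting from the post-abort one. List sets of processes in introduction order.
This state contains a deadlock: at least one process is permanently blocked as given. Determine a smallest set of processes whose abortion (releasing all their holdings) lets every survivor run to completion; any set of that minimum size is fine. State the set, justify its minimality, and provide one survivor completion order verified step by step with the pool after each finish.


Abort P5.
Key observation: no ordering could ever have run P1 before the abort of P5; with (1, 1, 1, 1) back in the pool it fits at step 4.
Why nothing smaller works: aborting no one leaves the state deadlocked as given.
One survivor order: P6, P2, P9, P1. Step-by-step check (post-abort pool first):
  pool = (2, 4, 3, 1)
  P6 needs (2, 3, 0, 0) <= (2, 4, 3, 1) -> finishes; pool += (1, 2, 1, 3) = (3, 6, 4, 4)
  P2 needs (1, 1, 0, 0) <= (3, 6, 4, 4) -> finishes; pool += (1, 0, 3, 0) = (4, 6, 7, 4)
  P9 needs (3, 4, 6, 3) <= (4, 6, 7, 4) -> finishes; pool += (1, 0, 0, 0) = (5, 6, 7, 4)
  P1 needs (5, 2, 1, 1) <= (5, 6, 7, 4) -> finishes; pool += (1, 0, 1, 2) = (6, 6, 8, 6)


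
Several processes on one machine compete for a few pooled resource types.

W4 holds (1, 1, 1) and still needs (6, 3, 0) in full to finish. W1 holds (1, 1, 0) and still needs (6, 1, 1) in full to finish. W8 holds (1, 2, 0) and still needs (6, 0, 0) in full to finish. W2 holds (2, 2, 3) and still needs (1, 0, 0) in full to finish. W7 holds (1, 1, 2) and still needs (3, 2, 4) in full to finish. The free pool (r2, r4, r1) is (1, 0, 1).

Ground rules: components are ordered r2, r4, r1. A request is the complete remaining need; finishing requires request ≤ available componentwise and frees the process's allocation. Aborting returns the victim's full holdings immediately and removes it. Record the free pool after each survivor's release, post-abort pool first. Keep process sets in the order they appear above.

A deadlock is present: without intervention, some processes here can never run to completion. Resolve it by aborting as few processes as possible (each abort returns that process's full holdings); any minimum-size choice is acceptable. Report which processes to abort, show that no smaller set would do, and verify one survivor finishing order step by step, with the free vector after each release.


Minimum abort set: W4 and W1.
Key observation: no ordering could ever have run W8 before the abort of W4 and W1; with (2, 2, 1) back in the pool it fits at step 3.
Minimality, checking each single-abort alternative: W4 alone leaves W1 blocked (short on r2); W1 alone leaves W4 blocked (short on r2); W8 alone leaves W4 blocked (short on r2); W2 alone leaves W4 blocked (short on r2); W7 alone leaves W4 blocked (short on r2).
Survivors finish in the order: W2, W7, W8. Check, step by step (pool after the aborts first):
  pool = (3, 2, 2)
  run W2 (needs (1, 0, 0), free (3, 2, 2)); after release of (2, 2, 3) the pool is (5, 4, 5)
  run W7 (needs (3, 2, 4), free (5, 4, 5)); after release of (1, 1, 2) the pool is (6, 5, 7)
  run W8 (needs (6, 0, 0), free (6, 5, 7)); after release of (1, 2, 0) the pool is (7, 7, 7)


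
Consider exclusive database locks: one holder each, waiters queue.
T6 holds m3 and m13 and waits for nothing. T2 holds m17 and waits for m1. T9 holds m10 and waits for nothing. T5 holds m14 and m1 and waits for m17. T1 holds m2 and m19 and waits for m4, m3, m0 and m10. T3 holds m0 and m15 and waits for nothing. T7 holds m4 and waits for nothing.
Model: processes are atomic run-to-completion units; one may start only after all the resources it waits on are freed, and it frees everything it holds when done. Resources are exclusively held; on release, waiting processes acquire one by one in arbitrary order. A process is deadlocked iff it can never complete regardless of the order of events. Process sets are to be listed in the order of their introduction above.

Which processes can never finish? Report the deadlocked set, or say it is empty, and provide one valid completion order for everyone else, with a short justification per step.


Deadlocked set: T2 and T5.
Key observation: the cycle T2 -> T5 -> T2 can never break — each member waits on the next; no other process is dragged down with it.
One completion order for the rest: T3, T6, T7, T9, T1.
Verifying each step:
  run T3 (it waits on nothing); releases m0 and m15
  run T6 (it waits on nothing); releases m3 and m13
  run T7 (it waits on nothing); releases m4
  run T9 (it waits on nothing); releases m10
  T1: everything it awaited (m4, m3, m0 and m10) is free; runs, freeing m2 and m19


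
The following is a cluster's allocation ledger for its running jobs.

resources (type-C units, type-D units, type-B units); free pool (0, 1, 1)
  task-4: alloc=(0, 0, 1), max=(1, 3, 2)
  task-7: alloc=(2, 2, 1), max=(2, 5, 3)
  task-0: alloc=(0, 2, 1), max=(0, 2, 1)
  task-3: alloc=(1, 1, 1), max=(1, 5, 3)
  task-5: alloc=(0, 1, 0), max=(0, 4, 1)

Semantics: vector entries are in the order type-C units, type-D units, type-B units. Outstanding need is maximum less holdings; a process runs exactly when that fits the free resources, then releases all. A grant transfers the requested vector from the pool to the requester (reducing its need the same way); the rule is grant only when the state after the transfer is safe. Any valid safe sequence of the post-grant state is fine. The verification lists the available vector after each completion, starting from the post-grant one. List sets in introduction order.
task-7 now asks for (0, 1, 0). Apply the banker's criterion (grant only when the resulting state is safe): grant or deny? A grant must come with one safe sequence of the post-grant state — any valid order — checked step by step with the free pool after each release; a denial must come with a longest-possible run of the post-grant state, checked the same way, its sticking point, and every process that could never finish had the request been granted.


GRANT. The post-grant state is safe; one safe sequence: task-0, task-7, task-5, task-4, task-3.
Key observation: even at the reduced pool (0, 0, 1), task-0 fits immediately, so safety survives the grant.
Verifying the post-grant state step by step:
  pool = (0, 0, 1)
  run task-0 (needs (0, 0, 0), free (0, 0, 1)); after release of (0, 2, 1) the pool is (0, 2, 2)
  run task-7 (needs (0, 2, 2), free (0, 2, 2)); after release of (2, 3, 1) the pool is (2, 5, 3)
  run task-5 (needs (0, 3, 1), free (2, 5, 3)); after release of (0, 1, 0) the pool is (2, 6, 3)
  run task-4 (needs (1, 3, 1), free (2, 6, 3)); after release of (0, 0, 1) the pool is (2, 6, 4)
  run task-3 (needs (0, 4, 2), free (2, 6, 4)); after release of (1, 1, 1) the pool is (3, 7, 5)


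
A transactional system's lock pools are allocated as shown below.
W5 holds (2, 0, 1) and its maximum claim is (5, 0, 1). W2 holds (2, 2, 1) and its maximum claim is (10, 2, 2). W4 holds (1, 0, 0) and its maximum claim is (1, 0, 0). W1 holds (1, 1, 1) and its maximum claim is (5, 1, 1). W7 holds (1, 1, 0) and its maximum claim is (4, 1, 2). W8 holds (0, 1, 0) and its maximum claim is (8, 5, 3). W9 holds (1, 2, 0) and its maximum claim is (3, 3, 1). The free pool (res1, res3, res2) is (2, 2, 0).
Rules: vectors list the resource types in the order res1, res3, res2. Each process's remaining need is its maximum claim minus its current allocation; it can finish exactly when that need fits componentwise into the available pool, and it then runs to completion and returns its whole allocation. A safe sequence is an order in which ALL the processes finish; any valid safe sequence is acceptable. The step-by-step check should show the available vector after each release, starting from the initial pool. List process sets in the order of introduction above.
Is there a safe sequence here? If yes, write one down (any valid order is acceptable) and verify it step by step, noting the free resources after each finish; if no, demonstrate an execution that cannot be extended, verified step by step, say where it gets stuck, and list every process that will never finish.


SAFE, for example via the order W4, W5, W9, W1, W7, W2, W8.
Key observation: the first exact fit in this order is W5 — it needs (3, 0, 0) with (3, 2, 0) free, meeting a requested resource to the last unit.
Step-by-step check:
  pool = (2, 2, 0)
  W4: need (0, 0, 0) fits (2, 2, 0); releases (1, 0, 0), pool now (3, 2, 0)
  W5: need (3, 0, 0) fits (3, 2, 0); releases (2, 0, 1), pool now (5, 2, 1)
  W9: need (2, 1, 1) fits (5, 2, 1); releases (1, 2, 0), pool now (6, 4, 1)
  W1: need (4, 0, 0) fits (6, 4, 1); releases (1, 1, 1), pool now (7, 5, 2)
  W7: need (3, 0, 2) fits (7, 5, 2); releases (1, 1, 0), pool now (8, 6, 2)
  W2: need (8, 0, 1) fits (8, 6, 2); releases (2, 2, 1), pool now (10, 8, 3)
  W8: need (8, 4, 3) fits (10, 8, 3); releases (0, 1, 0), pool now (10, 9, 3)


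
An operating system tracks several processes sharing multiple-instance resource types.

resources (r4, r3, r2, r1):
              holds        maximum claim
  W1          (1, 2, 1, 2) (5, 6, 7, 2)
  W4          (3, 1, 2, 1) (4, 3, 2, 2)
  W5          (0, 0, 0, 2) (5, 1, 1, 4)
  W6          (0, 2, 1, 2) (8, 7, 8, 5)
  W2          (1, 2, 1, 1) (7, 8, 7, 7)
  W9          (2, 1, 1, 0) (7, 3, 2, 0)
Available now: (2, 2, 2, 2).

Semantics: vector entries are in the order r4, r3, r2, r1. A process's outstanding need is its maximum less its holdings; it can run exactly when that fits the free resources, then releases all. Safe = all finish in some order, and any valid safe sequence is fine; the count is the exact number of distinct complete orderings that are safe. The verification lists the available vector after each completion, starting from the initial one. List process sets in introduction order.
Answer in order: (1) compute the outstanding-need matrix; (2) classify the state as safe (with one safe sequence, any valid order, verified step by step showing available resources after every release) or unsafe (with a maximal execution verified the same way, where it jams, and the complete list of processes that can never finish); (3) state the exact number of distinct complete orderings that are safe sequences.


(1) Need matrix, components ordered r4, r3, r2, r1:
  W1: (4, 4, 6, 0)
  W4: (1, 2, 0, 1)
  W5: (5, 1, 1, 2)
  W6: (8, 5, 7, 3)
  W2: (6, 6, 6, 6)
  W9: (5, 2, 1, 0)
(2) UNSAFE — no complete ordering exists.
Key observation: W4, W9, W5 can finish, but then (7, 4, 5, 5) is all there is, and the blocked group's r2 demands exceed it.
A maximal execution: W4, W9, W5 — then nothing else fits. Verifying each step:
  pool = (2, 2, 2, 2)
  run W4 (needs (1, 2, 0, 1), free (2, 2, 2, 2)); after release of (3, 1, 2, 1) the pool is (5, 3, 4, 3)
  run W9 (needs (5, 2, 1, 0), free (5, 3, 4, 3)); after release of (2, 1, 1, 0) the pool is (7, 4, 5, 3)
  run W5 (needs (5, 1, 1, 2), free (7, 4, 5, 3)); after release of (0, 0, 0, 2) the pool is (7, 4, 5, 5)
  W1 still needs (4, 4, 6, 0) but only (7, 4, 5, 5) is free — short on r2
  W6 still needs (8, 5, 7, 3) but only (7, 4, 5, 5) is free — short on r4, r3 and r2
  W2 still needs (6, 6, 6, 6) but only (7, 4, 5, 5) is free — short on r3, r2 and r1
Processes that can never finish: W1, W6 and W2.
(3) The exact count: 0 of the possible complete orderings are safe sequences.


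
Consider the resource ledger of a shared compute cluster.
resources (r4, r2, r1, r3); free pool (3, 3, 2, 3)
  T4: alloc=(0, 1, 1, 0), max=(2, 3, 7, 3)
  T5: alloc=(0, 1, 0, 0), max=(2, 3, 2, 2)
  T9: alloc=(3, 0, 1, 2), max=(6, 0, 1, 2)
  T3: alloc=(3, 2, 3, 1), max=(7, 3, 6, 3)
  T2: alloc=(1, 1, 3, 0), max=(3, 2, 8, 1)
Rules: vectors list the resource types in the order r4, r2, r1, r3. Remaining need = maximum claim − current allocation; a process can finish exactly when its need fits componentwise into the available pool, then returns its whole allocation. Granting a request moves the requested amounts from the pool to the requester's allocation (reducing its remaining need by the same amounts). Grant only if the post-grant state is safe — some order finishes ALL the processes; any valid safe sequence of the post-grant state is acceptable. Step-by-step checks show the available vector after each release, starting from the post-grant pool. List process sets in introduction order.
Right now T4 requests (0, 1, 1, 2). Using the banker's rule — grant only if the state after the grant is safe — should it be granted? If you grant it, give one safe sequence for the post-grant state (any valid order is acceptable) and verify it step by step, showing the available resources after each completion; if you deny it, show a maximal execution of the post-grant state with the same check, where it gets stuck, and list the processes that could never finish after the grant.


DENY. Granting would leave the state unsafe.
Key observation: T9, T5 can finish, but then (6, 3, 2, 3) is all there is, and the blocked group's r1 demands exceed it.
On the post-grant state, T9, T5 is a maximal run — nothing extends it. Verifying each step:
  pool = (3, 2, 1, 1)
  T9: need (3, 0, 0, 0) fits (3, 2, 1, 1); releases (3, 0, 1, 2), pool now (6, 2, 2, 3)
  T5: need (2, 2, 2, 2) fits (6, 2, 2, 3); releases (0, 1, 0, 0), pool now (6, 3, 2, 3)
  T4 cannot run: need (2, 1, 5, 1) vs free (6, 3, 2, 3) (insufficient r1)
  T3 cannot run: need (4, 1, 3, 2) vs free (6, 3, 2, 3) (insufficient r1)
  T2 cannot run: need (2, 1, 5, 1) vs free (6, 3, 2, 3) (insufficient r1)
Processes that could never finish after the grant: T4, T3 and T2.


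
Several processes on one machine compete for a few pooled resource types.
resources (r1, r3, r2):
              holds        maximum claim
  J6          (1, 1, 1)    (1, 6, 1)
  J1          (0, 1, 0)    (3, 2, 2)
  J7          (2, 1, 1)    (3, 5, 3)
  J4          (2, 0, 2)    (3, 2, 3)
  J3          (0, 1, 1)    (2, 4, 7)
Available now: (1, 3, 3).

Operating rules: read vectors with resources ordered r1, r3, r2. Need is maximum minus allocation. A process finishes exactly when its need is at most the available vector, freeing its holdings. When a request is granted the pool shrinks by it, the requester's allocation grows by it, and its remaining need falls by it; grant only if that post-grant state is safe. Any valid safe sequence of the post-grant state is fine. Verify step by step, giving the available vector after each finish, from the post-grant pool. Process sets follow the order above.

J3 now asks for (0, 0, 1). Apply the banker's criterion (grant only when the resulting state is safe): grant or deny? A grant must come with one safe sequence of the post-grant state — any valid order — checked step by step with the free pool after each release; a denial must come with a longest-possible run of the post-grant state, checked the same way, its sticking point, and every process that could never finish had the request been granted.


GRANT: granting preserves safety; a valid post-grant sequence is J4, J1, J7, J6, J3.
Key observation: (1, 3, 2) free after granting still covers J4 first, and each release covers the next.
Verifying the post-grant state step by step:
  pool = (1, 3, 2)
  J4 needs (1, 2, 1) <= (1, 3, 2) -> finishes; pool += (2, 0, 2) = (3, 3, 4)
  J1 needs (3, 1, 2) <= (3, 3, 4) -> finishes; pool += (0, 1, 0) = (3, 4, 4)
  J7 needs (1, 4, 2) <= (3, 4, 4) -> finishes; pool += (2, 1, 1) = (5, 5, 5)
  J6 needs (0, 5, 0) <= (5, 5, 5) -> finishes; pool += (1, 1, 1) = (6, 6, 6)
  J3 needs (2, 3, 5) <= (6, 6, 6) -> finishes; pool += (0, 1, 2) = (6, 7, 8)


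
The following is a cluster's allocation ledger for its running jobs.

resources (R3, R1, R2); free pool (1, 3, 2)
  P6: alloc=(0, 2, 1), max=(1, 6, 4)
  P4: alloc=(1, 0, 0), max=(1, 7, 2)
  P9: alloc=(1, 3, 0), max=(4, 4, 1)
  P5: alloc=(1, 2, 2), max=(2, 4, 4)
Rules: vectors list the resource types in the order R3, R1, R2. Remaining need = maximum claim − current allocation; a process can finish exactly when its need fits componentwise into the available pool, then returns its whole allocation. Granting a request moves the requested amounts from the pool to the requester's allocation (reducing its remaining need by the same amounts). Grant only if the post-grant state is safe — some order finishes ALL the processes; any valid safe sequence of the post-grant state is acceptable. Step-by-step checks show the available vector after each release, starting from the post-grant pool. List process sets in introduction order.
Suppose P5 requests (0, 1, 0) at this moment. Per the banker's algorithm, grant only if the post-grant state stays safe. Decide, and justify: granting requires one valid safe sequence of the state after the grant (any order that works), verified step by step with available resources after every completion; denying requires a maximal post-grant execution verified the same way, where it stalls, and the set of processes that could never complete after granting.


GRANT. The post-grant state is safe; one safe sequence: P5, P6, P4, P9.
Key observation: granting shrinks the pool to (1, 2, 2), yet P5 still fits and the chain goes through.
Verifying the post-grant state step by step:
  pool = (1, 2, 2)
  run P5 (needs (1, 1, 2), free (1, 2, 2)); after release of (1, 3, 2) the pool is (2, 5, 4)
  run P6 (needs (1, 4, 3), free (2, 5, 4)); after release of (0, 2, 1) the pool is (2, 7, 5)
  run P4 (needs (0, 7, 2), free (2, 7, 5)); after release of (1, 0, 0) the pool is (3, 7, 5)
  run P9 (needs (3, 1, 1), free (3, 7, 5)); after release of (1, 3, 0) the pool is (4, 10, 5)


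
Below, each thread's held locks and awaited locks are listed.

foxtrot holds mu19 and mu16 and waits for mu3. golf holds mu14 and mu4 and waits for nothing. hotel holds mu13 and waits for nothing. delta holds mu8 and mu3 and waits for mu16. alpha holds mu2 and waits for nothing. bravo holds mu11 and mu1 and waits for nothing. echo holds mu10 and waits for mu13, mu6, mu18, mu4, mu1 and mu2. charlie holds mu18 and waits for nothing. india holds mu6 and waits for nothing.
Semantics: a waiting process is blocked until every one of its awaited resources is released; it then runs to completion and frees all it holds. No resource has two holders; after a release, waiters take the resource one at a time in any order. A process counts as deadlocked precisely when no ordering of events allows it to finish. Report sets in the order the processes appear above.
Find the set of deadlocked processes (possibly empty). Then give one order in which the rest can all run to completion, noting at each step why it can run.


Deadlocked: foxtrot and delta.
Key observation: nobody on the ring foxtrot -> delta -> foxtrot can start until another member finishes, which never happens; no other process is dragged down with it.
A valid finishing order for the others: golf, charlie, india, bravo, alpha, hotel, echo.
Check, step by step:
  golf waits on nothing -> runs at once and releases mu14 and mu4
  charlie waits on nothing -> runs at once and releases mu18
  india waits on nothing -> runs at once and releases mu6
  bravo waits on nothing -> runs at once and releases mu11 and mu1
  alpha waits on nothing -> runs at once and releases mu2
  hotel waits on nothing -> runs at once and releases mu13
  echo waits on mu13, mu6, mu18, mu4, mu1 and mu2 — all released -> runs and releases mu10


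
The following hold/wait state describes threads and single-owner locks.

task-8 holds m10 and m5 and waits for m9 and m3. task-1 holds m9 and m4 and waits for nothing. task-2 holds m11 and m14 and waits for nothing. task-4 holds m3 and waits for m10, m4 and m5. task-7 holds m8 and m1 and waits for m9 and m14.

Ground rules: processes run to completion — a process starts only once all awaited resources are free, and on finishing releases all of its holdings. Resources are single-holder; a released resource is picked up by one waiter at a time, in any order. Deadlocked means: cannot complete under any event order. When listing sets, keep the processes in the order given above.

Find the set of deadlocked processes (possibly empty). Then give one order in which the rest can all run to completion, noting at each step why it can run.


Deadlocked set: task-8 and task-4.
Key observation: the waits loop around task-8 -> task-4 -> task-8 with no way out; no other process is dragged down with it.
A valid finishing order for the others: task-2, task-1, task-7.
Verifying each step:
  run task-2 (it waits on nothing); releases m11 and m14
  run task-1 (it waits on nothing); releases m9 and m4
  run task-7 (all its waits — m9 and m14 — are resolved); releases m8 and m1


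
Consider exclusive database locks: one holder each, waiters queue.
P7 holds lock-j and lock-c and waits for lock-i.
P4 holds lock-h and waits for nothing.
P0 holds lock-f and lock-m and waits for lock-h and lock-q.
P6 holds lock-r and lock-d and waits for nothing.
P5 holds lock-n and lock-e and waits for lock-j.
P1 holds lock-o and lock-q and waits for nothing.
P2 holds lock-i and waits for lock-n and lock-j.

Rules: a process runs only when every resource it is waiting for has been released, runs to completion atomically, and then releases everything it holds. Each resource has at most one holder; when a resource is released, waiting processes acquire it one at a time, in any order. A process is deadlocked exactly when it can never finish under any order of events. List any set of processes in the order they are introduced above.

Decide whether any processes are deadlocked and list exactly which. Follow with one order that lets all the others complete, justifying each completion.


Deadlocked set: P7, P5 and P2.
Key observation: P7 -> P2 -> P7 is a circular wait — nothing in it can go first; P5 is caught in further circular waits.
A valid finishing order for the others: P1, P4, P0, P6.
Check, step by step:
  run P1 (it waits on nothing); releases lock-o and lock-q
  run P4 (it waits on nothing); releases lock-h
  P0: everything it awaited (lock-h and lock-q) is free; runs, freeing lock-f and lock-m
  run P6 (it waits on nothing); releases lock-r and lock-d


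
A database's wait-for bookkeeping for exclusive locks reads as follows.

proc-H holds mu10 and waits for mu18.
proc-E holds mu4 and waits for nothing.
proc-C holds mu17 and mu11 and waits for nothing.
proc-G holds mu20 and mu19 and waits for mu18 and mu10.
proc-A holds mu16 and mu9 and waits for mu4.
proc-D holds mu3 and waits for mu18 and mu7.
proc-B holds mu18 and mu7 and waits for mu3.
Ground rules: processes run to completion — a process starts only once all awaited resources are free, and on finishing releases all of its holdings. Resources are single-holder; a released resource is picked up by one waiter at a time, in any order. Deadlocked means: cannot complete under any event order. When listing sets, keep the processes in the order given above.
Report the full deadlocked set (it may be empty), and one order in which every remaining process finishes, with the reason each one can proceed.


The deadlocked set is proc-H, proc-G, proc-D and proc-B.
Key observation: proc-B -> proc-D -> proc-B is a circular wait — nothing in it can go first; proc-H and proc-G wait into the deadlock from upstream.
One completion order for the rest: proc-C, proc-E, proc-A.
Verifying each step:
  run proc-C (it waits on nothing); releases mu17 and mu11
  run proc-E (it waits on nothing); releases mu4
  proc-A: everything it awaited (mu4) is free; runs, freeing mu16 and mu9


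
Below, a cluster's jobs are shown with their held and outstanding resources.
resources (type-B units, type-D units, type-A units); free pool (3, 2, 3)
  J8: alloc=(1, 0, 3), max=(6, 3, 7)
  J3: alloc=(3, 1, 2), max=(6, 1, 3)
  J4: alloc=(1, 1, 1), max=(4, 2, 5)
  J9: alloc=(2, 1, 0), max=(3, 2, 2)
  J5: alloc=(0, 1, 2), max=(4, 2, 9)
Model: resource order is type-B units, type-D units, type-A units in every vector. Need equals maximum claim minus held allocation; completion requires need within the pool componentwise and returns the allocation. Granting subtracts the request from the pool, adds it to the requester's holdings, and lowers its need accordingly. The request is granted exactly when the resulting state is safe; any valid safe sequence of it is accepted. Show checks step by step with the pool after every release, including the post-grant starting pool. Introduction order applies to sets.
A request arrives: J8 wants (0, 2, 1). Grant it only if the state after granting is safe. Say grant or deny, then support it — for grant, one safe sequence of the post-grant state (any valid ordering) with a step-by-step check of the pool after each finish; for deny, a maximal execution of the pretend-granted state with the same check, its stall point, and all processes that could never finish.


GRANT. The post-grant state is safe; one safe sequence: J3, J8, J4, J9, J5.
Key observation: post-grant, (3, 0, 2) remains, and an order beginning with J3 completes everyone.
Verifying the post-grant state step by step:
  pool = (3, 0, 2)
  J3: need (3, 0, 1) fits (3, 0, 2); releases (3, 1, 2), pool now (6, 1, 4)
  J8: need (5, 1, 3) fits (6, 1, 4); releases (1, 2, 4), pool now (7, 3, 8)
  J4: need (3, 1, 4) fits (7, 3, 8); releases (1, 1, 1), pool now (8, 4, 9)
  J9: need (1, 1, 2) fits (8, 4, 9); releases (2, 1, 0), pool now (10, 5, 9)
  J5: need (4, 1, 7) fits (10, 5, 9); releases (0, 1, 2), pool now (10, 6, 11)


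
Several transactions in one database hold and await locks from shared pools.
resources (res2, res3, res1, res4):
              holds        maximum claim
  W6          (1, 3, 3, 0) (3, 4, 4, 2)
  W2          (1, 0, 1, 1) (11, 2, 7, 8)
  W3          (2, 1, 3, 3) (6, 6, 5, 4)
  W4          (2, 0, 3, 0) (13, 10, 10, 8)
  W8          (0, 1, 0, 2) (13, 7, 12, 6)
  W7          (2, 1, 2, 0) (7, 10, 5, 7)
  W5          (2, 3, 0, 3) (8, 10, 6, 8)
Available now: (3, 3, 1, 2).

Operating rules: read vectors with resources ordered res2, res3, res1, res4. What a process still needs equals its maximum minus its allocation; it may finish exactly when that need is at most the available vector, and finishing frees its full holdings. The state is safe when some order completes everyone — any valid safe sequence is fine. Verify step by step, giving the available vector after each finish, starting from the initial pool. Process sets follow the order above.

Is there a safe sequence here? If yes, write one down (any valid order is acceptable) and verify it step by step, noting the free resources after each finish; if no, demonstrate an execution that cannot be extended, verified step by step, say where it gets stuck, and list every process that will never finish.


The state is SAFE; one workable sequence: W6, W3, W5, W7, W2, W4, W8.
Key observation: W6 is the earliest step where a requested resource binds exactly: need (2, 1, 1, 2), pool (3, 3, 1, 2) at its turn.
Verifying each step:
  pool = (3, 3, 1, 2)
  W6: need (2, 1, 1, 2) fits (3, 3, 1, 2); releases (1, 3, 3, 0), pool now (4, 6, 4, 2)
  W3: need (4, 5, 2, 1) fits (4, 6, 4, 2); releases (2, 1, 3, 3), pool now (6, 7, 7, 5)
  W5: need (6, 7, 6, 5) fits (6, 7, 7, 5); releases (2, 3, 0, 3), pool now (8, 10, 7, 8)
  W7: need (5, 9, 3, 7) fits (8, 10, 7, 8); releases (2, 1, 2, 0), pool now (10, 11, 9, 8)
  W2: need (10, 2, 6, 7) fits (10, 11, 9, 8); releases (1, 0, 1, 1), pool now (11, 11, 10, 9)
  W4: need (11, 10, 7, 8) fits (11, 11, 10, 9); releases (2, 0, 3, 0), pool now (13, 11, 13, 9)
  W8: need (13, 6, 12, 4) fits (13, 11, 13, 9); releases (0, 1, 0, 2), pool now (13, 12, 13, 11)


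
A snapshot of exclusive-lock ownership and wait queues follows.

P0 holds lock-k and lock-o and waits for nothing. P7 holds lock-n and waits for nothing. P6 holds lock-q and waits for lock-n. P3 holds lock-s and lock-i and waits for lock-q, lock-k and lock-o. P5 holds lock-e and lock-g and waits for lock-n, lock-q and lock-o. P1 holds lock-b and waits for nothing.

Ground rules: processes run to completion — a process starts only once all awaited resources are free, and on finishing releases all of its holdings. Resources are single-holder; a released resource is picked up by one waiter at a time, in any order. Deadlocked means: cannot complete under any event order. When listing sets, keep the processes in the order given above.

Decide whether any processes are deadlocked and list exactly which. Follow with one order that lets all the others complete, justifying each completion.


Nothing here is deadlocked.
Key observation: the waits form no ring: some process can always run, and its releases unblock the others one by one.
One completion order for the rest: P7, P0, P6, P3, P1, P5.
Step-by-step check:
  P7 waits on nothing -> runs at once and releases lock-n
  P0 waits on nothing -> runs at once and releases lock-k and lock-o
  P6 waits on lock-n — all released -> runs and releases lock-q
  P3 waits on lock-q, lock-k and lock-o — all released -> runs and releases lock-s and lock-i
  P1 waits on nothing -> runs at once and releases lock-b
  P5 waits on lock-n, lock-q and lock-o — all released -> runs and releases lock-e and lock-g


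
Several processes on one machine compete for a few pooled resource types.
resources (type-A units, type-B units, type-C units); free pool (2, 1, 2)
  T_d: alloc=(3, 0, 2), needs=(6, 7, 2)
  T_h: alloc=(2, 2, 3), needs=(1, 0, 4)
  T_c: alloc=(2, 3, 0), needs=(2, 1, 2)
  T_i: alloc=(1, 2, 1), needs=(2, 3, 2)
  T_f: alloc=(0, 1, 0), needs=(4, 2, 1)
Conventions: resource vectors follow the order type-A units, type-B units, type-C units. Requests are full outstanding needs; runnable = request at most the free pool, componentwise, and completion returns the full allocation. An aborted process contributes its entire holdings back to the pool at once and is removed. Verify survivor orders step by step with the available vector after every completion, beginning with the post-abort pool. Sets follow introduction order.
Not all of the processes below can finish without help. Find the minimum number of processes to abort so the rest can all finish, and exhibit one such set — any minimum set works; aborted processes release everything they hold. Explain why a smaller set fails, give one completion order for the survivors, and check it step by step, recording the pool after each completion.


The answer: abort T_h.
Key observation: the deadlocked T_d becomes finishable only because T_h released (2, 2, 3); it completes at step 4 below.
Minimality: the empty abort set fails — the state is deadlocked as it stands.
One survivor order: T_f, T_c, T_i, T_d. Walking it through (post-abort pool first):
  pool = (4, 3, 5)
  run T_f (needs (4, 2, 1), free (4, 3, 5)); after release of (0, 1, 0) the pool is (4, 4, 5)
  run T_c (needs (2, 1, 2), free (4, 4, 5)); after release of (2, 3, 0) the pool is (6, 7, 5)
  run T_i (needs (2, 3, 2), free (6, 7, 5)); after release of (1, 2, 1) the pool is (7, 9, 6)
  run T_d (needs (6, 7, 2), free (7, 9, 6)); after release of (3, 0, 2) the pool is (10, 9, 8)
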